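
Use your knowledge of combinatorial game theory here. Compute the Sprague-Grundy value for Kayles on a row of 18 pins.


Kayles: a move removes 1 or 2 adjacent pins from a contiguous row.
Removing pins from a row of k leaves two independent rows (a, b) with a + b = k - 1 (one pin) or a + b = k - 2 (two pins); an end removal gives a = 0.
By Sprague-Grundy, G(k) = mex{ G(a) XOR G(b) } over all these splits. G(0) = 0.
G(1): splits (0,0):0^0=0 -> mex({0}) = 1
G(2): splits (0,1):0^1=1 (0,0):0^0=0 -> mex({0, 1}) = 2
G(3): splits (0,2):0^2=2 (1,1):1^1=0 (0,1):0^1=1 -> mex({0, 1, 2}) = 3
G(4): splits (0,3):0^3=3 (1,2):1^2=3 (0,2):0^2=2 (1,1):1^1=0 -> mex({0, 2, 3}) = 1
G(5): splits (0,4):0^1=1 (1,3):1^3=2 (2,2):2^2=0 (0,3):0^3=3 (1,2):1^2=3 -> mex({0, 1, 2, 3}) = 4
G(6) = mex({0, 1, 2, 4}) = 3
G(7) = mex({0, 1, 3, 4, 5}) = 2
G(8) = mex({0, 2, 3, 5, 6}) = 1
G(9) = mex({0, 1, 2, 3, 6, 7}) = 4
G(10) = mex({0, 1, 3, 4, 5, 7}) = 2
G(11) = mex({0, 1, 2, 3, 4, 5}) = 6
G(12) = mex({0, 1, 2, 3, 5, 6, 7}) = 4
G(13) = mex({0, 2, 3, 4, 6, 7}) = 1
G(14) = mex({0, 1, 4, 5, 6, 7}) = 2
G(15) = mex({0, 1, 2, 3, 4, 5, 6}) = 7
G(16) = mex({0, 2, 3, 5, 6, 7}) = 1
G(17) = mex({0, 1, 2, 3, 5, 6, 7}) = 4
G(18) = mex({0, 1, 2, 4, 5, 6}) = 3
Therefore G(18) = 3.

3


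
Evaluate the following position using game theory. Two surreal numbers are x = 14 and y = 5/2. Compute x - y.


x = 14, y = 5/2
Converting to common denominator: 2
x = 28/2, y = 5/2
x - y = 14 - 5/2 = 23/2

23/2


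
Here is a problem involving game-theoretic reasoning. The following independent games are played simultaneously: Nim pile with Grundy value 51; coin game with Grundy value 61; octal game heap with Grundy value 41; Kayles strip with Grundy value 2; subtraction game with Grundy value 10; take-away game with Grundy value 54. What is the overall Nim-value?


By the Sprague-Grundy theorem, the Grundy value of a sum of games is the XOR of individual Grundy values.
Nim pile: Grundy value = 51. Running XOR: 0 XOR 51 = 51
coin game: Grundy value = 61. Running XOR: 51 XOR 61 = 14
octal game heap: Grundy value = 41. Running XOR: 14 XOR 41 = 39
Kayles strip: Grundy value = 2. Running XOR: 39 XOR 2 = 37
subtraction game: Grundy value = 10. Running XOR: 37 XOR 10 = 47
take-away game: Grundy value = 54. Running XOR: 47 XOR 54 = 25
The combined Grundy value is 25.

25


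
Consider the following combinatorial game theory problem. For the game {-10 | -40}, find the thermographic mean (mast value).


Game = {-10 | -40}, a switch {a | b} with numbers a > b.
Its thermograph has left wall a - t and right wall b + t, which meet at t = (a - b)/2, where both equal (a + b)/2. So the mast (mean value) is at (a + b)/2.
Mean = (-10 + (-40))/2 = -50/2 = -25

-25


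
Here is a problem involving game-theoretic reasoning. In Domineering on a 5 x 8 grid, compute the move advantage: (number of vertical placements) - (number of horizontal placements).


Board is 5 x 8 (rows x cols).
Left (vertical) placements: (rows-1) * cols = 4 * 8 = 32
Right (horizontal) placements: rows * (cols-1) = 5 * 7 = 35
Advantage = Left - Right = 32 - 35 = -3

-3


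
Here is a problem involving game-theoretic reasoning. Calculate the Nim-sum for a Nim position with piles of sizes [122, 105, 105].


We need the XOR (exclusive or) of all pile sizes.
After XOR-ing pile 1 (size 122): 0 XOR 122 = 122
After XOR-ing pile 2 (size 105): 122 XOR 105 = 19
After XOR-ing pile 3 (size 105): 19 XOR 105 = 122
The Nim-value of this position is 122.

122


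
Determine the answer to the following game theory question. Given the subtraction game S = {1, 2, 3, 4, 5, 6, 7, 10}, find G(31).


The subtraction set is S = {1, 2, 3, 4, 5, 6, 7, 10}.
G(k) = mex{ G(k - s) : s in S, s <= k }. We compute iteratively: G(0) = 0.
G(1) = mex({0}) = 1
G(2) = mex({0, 1}) = 2
G(3) = mex({0, 1, 2}) = 3
G(4) = mex({0, 1, 2, 3}) = 4
G(5) = mex({0, 1, 2, 3, 4}) = 5
G(6) = mex({0, 1, 2, 3, 4, 5}) = 6
G(7) = mex({0, 1, 2, 3, 4, 5, 6}) = 7
G(8) = mex({1, 2, 3, 4, 5, 6, 7}) = 0
G(9) = mex({0, 2, 3, 4, 5, 6, 7}) = 1
G(10) = mex({0, 1, 3, 4, 5, 6, 7}) = 2
G(11) = mex({0, 1, 2, 4, 5, 6, 7}) = 3
G(12) = mex({0, 1, 2, 3, 5, 6, 7}) = 4
G(13) = mex({0, 1, 2, 3, 4, 6, 7}) = 5
G(14) = mex({0, 1, 2, 3, 4, 5, 7}) = 6
G(15) = mex({0, 1, 2, 3, 4, 5, 6}) = 7
G(16) = mex({1, 2, 3, 4, 5, 6, 7}) = 0
G(17) = mex({0, 2, 3, 4, 5, 6, 7}) = 1
Observe that G(8)..G(17) = 0, 1, 2, 3, 4, 5, 6, 7, 0, 1 repeats G(0)..G(9) = 0, 1, 2, 3, 4, 5, 6, 7, 0, 1.
For k >= max(S) = 10, G(k) is determined by the previous 10 values G(k-10)..G(k-1); a window of 10 consecutive values has recurred shifted by 8, so by induction G(k + 8) = G(k) for all k >= 0: the sequence is periodic from the start with period 8.
One period: G(0..7) = 0, 1, 2, 3, 4, 5, 6, 7.
31 mod 8 = 7, so G(31) = G(7) = 7.

7


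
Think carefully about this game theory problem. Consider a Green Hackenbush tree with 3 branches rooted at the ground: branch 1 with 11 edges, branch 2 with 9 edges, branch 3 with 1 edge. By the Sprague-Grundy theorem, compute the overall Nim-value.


The tree has 3 branches from the ground vertex.
In Green Hackenbush, the Nim-value of a simple path of length k is k.
Branch 1: length 11, Nim-value = 11
Branch 2: length 9, Nim-value = 9
Branch 3: length 1, Nim-value = 1
Total Nim-value = XOR of all branch values:
0 XOR 11 = 11
11 XOR 9 = 2
2 XOR 1 = 3
Nim-value of the tree = 3

3


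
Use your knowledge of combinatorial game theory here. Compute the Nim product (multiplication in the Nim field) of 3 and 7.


Nim multiplication is bilinear over XOR: (u XOR v) * w = (u*w) XOR (v*w).
So we split each operand into its bit components and XOR the pairwise Nim products.
3 = 1 + 2 (as XOR of powers of 2).
7 = 1 + 2 + 4 (as XOR of powers of 2).
Using the standard Nim-product table on single bits:
  2*2 = 3,   2*4 = 8,   2*8 = 12,
  4*4 = 6,   4*8 = 11,  8*8 = 13,
and  1*x = x (identity), k*l = l*k (commutative).
Pairwise Nim products:
  1 * 1 = 1
  1 * 2 = 2
  1 * 4 = 4
  2 * 1 = 2
  2 * 2 = 3
  2 * 4 = 8
XOR them: 1 XOR 2 XOR 4 XOR 2 XOR 3 XOR 8 = 14.
Result: 3 * 7 = 14 (in Nim).

14


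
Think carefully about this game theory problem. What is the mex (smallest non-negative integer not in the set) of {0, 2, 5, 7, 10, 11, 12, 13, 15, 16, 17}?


Set = {0, 2, 5, 7, 10, 11, 12, 13, 15, 16, 17}
0 is in the set.
1 is NOT in the set. This is the mex.
mex = 1

1


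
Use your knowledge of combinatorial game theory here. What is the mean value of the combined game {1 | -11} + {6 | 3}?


G1 = {1 | -11}, G2 = {6 | 3}
Each is a switch {a | b} with numbers a > b; its mean value is (a + b)/2, and mean value is additive over game sums: m(G1 + G2) = m(G1) + m(G2).
Mean of G1 = (1 + (-11))/2 = -10/2 = -5
Mean of G2 = (6 + (3))/2 = 9/2 = 9/2
Mean of G1 + G2 = -5 + 9/2 = -1/2

-1/2


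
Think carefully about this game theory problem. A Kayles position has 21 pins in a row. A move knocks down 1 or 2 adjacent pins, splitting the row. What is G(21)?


Kayles: a move removes 1 or 2 adjacent pins from a contiguous row.
Removing pins from a row of k leaves two independent rows (a, b) with a + b = k - 1 (one pin) or a + b = k - 2 (two pins); an end removal gives a = 0.
By Sprague-Grundy, G(k) = mex{ G(a) XOR G(b) } over all these splits. G(0) = 0.
G(1): splits (0,0):0^0=0 -> mex({0}) = 1
G(2): splits (0,1):0^1=1 (0,0):0^0=0 -> mex({0, 1}) = 2
G(3): splits (0,2):0^2=2 (1,1):1^1=0 (0,1):0^1=1 -> mex({0, 1, 2}) = 3
G(4): splits (0,3):0^3=3 (1,2):1^2=3 (0,2):0^2=2 (1,1):1^1=0 -> mex({0, 2, 3}) = 1
G(5): splits (0,4):0^1=1 (1,3):1^3=2 (2,2):2^2=0 (0,3):0^3=3 (1,2):1^2=3 -> mex({0, 1, 2, 3}) = 4
G(6) = mex({0, 1, 2, 4}) = 3
G(7) = mex({0, 1, 3, 4, 5}) = 2
G(8) = mex({0, 2, 3, 5, 6}) = 1
G(9) = mex({0, 1, 2, 3, 6, 7}) = 4
G(10) = mex({0, 1, 3, 4, 5, 7}) = 2
G(11) = mex({0, 1, 2, 3, 4, 5}) = 6
G(12) = mex({0, 1, 2, 3, 5, 6, 7}) = 4
G(13) = mex({0, 2, 3, 4, 6, 7}) = 1
G(14) = mex({0, 1, 4, 5, 6, 7}) = 2
G(15) = mex({0, 1, 2, 3, 4, 5, 6}) = 7
G(16) = mex({0, 2, 3, 5, 6, 7}) = 1
G(17) = mex({0, 1, 2, 3, 5, 6, 7}) = 4
G(18) = mex({0, 1, 2, 4, 5, 6}) = 3
G(19) = mex({0, 1, 3, 4, 5, 7}) = 2
G(20) = mex({0, 2, 3, 4, 5, 6, 7}) = 1
G(21) = mex({0, 1, 2, 3, 5, 6, 7}) = 4
Therefore G(21) = 4.

4


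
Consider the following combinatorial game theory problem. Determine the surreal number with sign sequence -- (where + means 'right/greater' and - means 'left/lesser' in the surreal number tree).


Sign expansion: --
Rule: track bounds (lo, hi), initially (-inf, +inf). On '+', the current value becomes lo and we move to the simplest number in (value, hi): value + 1 if hi = +inf, otherwise the midpoint (value + hi)/2. On '-', the current value becomes hi and we move to value - 1 if lo = -inf, otherwise the midpoint (lo + value)/2.
Start at 0.
Step 1: sign = -, move left. Bounds: (-inf, 0). Value = -1
Step 2: sign = -, move left. Bounds: (-inf, -1). Value = -2
The surreal number with sign expansion -- is -2.

-2


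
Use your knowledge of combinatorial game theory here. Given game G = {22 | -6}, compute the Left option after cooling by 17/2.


Original game: {22 | -6} (a switch {a | b} with a > b).
Cooling by t (for t below the temperature (a - b)/2 = 14) taxes each move by t: {a | b} cooled by t is {a - t | b + t}.
Cooling amount: t = 17/2
Cooled Left option: 22 - 17/2 = 27/2
Cooled Right option: -6 + 17/2 = 5/2
Cooled game: {27/2 | 5/2}
Left option = 27/2

27/2


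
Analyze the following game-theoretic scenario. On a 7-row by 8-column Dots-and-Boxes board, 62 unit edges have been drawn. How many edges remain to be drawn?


Grid: 7 x 8 boxes, i.e. 8 rows and 9 columns of dots.
Horizontal edges: (rows + 1) * cols = 8 * 8 = 64
Vertical edges: rows * (cols + 1) = 7 * 9 = 63
Total edges: 64 + 63 = 127
Edges drawn: 62
Remaining: 127 - 62 = 65

65


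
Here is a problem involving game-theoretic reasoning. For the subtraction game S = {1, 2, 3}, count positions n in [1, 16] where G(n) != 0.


Subtraction set S = {1, 2, 3}, so G(n) = n mod 4.
G(n) = 0 when n is a multiple of 4.
Multiples of 4 in [1, 16]: 4
N-positions (nonzero Grundy) = 16 - 4 = 12

12


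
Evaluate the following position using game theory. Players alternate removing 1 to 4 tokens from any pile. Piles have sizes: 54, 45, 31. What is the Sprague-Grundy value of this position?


Subtraction set: {1, 2, 3, 4}
For this subtraction set, G(n) = n mod 5 (period = max + 1 = 5).
Pile 1 (size 54): G(54) = 54 mod 5 = 4
Pile 2 (size 45): G(45) = 45 mod 5 = 0
Pile 3 (size 31): G(31) = 31 mod 5 = 1
Total Grundy value = XOR of all: 4 XOR 0 XOR 1 = 5

5


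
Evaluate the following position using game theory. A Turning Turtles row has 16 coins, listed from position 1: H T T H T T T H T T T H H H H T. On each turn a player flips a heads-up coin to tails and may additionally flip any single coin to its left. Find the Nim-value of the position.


Coins: H T T H T T T H T T T H H H H T
Key fact: a single head at position k behaves exactly like a Nim heap of size k (turning it to T and optionally flipping a coin at j < k corresponds to moving the heap from k to j, or to 0), and heads combine as a disjunctive sum (two heads at the same place would cancel, matching j XOR j = 0). So the Nim-value is the XOR of the 1-indexed positions of the heads.
Face-up positions (1-indexed): [1, 4, 8, 12, 13, 14, 15]
XOR 0 with 1: 0 XOR 1 = 1
XOR 1 with 4: 1 XOR 4 = 5
XOR 5 with 8: 5 XOR 8 = 13
XOR 13 with 12: 13 XOR 12 = 1
XOR 1 with 13: 1 XOR 13 = 12
XOR 12 with 14: 12 XOR 14 = 2
XOR 2 with 15: 2 XOR 15 = 13
Nim-value = 13

13


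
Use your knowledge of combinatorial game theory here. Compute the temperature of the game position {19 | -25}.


The game is {19 | -25}, a switch {a | b} with numbers a > b.
Cooling {a | b} by t gives {a - t | b + t}, which stops being hot when a - t = b + t, i.e. at t = (a - b)/2. So the temperature of a switch is (a - b)/2.
Temperature = (Left option - Right option) / 2
= (19 - (-25)) / 2
= 44 / 2
= 22

22


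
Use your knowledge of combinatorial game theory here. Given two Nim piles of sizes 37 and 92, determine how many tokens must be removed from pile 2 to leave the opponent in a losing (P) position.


Piles: 37 and 92
Current XOR: 37 XOR 92 = 121 (non-zero, so this is an N-position).
To make the XOR zero, we need to find a move that balances the piles.
For pile 2 (size 92): target = 92 XOR 121 = 37
We reduce pile 2 from 92 to 37.
Tokens removed: 92 - 37 = 55
Verification: 37 XOR 37 = 0

55


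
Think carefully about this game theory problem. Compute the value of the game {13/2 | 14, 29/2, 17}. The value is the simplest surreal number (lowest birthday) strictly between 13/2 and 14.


Left options: {13/2}, max = 13/2
Right options: {14, 29/2, 17}, min = 14
All options are numbers and max(Left) < min(Right), so by the simplicity theorem the value is the simplest (earliest-born) number strictly between 13/2 and 14.
Integers 7 through 13 all lie strictly between 13/2 and 14.
Among integers, the simplest (lowest birthday = smallest |n|; 0 is born on day 0, +-n on day n) is 7.
No non-integer in the interval can be simpler: if x is a non-integer in the interval, then floor(x) or ceil(x) also lies in the interval (the interval contains an integer), and both are proper prefixes of x's sign expansion, i.e. born earlier. So the game value is 7.
Game value = 7

7


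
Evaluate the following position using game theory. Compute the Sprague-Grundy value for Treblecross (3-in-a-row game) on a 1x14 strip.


Treblecross: place X on empty cells; 3-in-a-row wins.
Playing within two cells of an existing X lets the opponent win at once, so sensible play treats the cells i-2..i+2 around each X as dead. The player left with no safe cell loses, so this is a normal-play take-away game on strips of safe cells.
Placing X at cell i (0-indexed) of a strip of k safe cells leaves independent strips of sizes max(0, i-2) and max(0, k-i-3). Hence G(k) = mex{ G(max(0,i-2)) XOR G(max(0,k-i-3)) : 0 <= i < k }, with G(0) = 0.
G(1): splits (0,0):0^0=0 -> mex({0}) = 1
G(2): splits (0,0):0^0=0 -> mex({0}) = 1
G(3): splits (0,0):0^0=0 -> mex({0}) = 1
G(4): splits (0,1):0^1=1 (0,0):0^0=0 -> mex({0, 1}) = 2
G(5): splits (0,2):0^1=1 (0,1):0^1=1 (0,0):0^0=0 -> mex({0, 1}) = 2
G(6) = mex({1}) = 0
G(7) = mex({0, 1, 2}) = 3
G(8) = mex({0, 1, 2}) = 3
G(9) = mex({0, 2}) = 1
G(10) = mex({0, 2, 3}) = 1
G(11) = mex({0, 3}) = 1
G(12) = mex({1, 3}) = 0
G(13) = mex({0, 1, 2, 3}) = 4
G(14) = mex({0, 1, 2}) = 3
Therefore G(14) = 3.

3


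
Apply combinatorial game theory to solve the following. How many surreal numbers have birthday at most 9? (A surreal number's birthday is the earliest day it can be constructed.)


Day 0: {|} = 0 is born. Count = 1.
Day n: the number of surreal numbers born by day n is 2^(n+1) - 1.
By day 0: 2^1 - 1 = 1
By day 1: 2^2 - 1 = 3
By day 2: 2^3 - 1 = 7
By day 3: 2^4 - 1 = 15
By day 4: 2^5 - 1 = 31
By day 5: 2^6 - 1 = 63
By day 6: 2^7 - 1 = 127
By day 7: 2^8 - 1 = 255
By day 8: 2^9 - 1 = 511
By day 9: 2^10 - 1 = 1023
By day 9: 1023 surreal numbers.

1023


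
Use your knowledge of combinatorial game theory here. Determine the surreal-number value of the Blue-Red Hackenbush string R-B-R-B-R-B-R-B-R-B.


Edges (from ground): R-B-R-B-R-B-R-B-R-B
By Berlekamp's sign-expansion rule, a Blue-Red Hackenbush stalk has the value of the surreal number whose sign sequence is the edge sequence with B -> + and R -> -.
Sign sequence: -+-+-+-+-+
Trace the sign expansion in the surreal number tree, starting from 0:
Edge 1: R (sign -) -> bounds (-inf, 0), value = -1
Edge 2: B (sign +) -> bounds (-1, 0), value = -1/2
Edge 3: R (sign -) -> bounds (-1, -1/2), value = -3/4
Edge 4: B (sign +) -> bounds (-3/4, -1/2), value = -5/8
Edge 5: R (sign -) -> bounds (-3/4, -5/8), value = -11/16
Edge 6: B (sign +) -> bounds (-11/16, -5/8), value = -21/32
Edge 7: R (sign -) -> bounds (-11/16, -21/32), value = -43/64
Edge 8: B (sign +) -> bounds (-43/64, -21/32), value = -85/128
Edge 9: R (sign -) -> bounds (-43/64, -85/128), value = -171/256
Edge 10: B (sign +) -> bounds (-171/256, -85/128), value = -341/512
Game value = -341/512

-341/512


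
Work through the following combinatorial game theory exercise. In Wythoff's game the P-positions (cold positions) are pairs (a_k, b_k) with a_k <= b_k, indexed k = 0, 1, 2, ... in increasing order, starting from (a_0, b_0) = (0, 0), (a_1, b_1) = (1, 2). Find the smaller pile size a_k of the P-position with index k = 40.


By Wythoff's theorem, a_k = floor(k * phi) and b_k = floor(k * phi^2) = a_k + k, where phi = (1 + sqrt(5))/2 is the golden ratio.
phi = (1 + sqrt(5))/2 = 1.618034
k = 40
k * phi = 40 * 1.618034 = 64.721360
a_40 = floor(k * phi) = 64

64


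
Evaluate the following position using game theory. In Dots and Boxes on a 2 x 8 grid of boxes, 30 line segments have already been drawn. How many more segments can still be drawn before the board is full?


Grid: 2 x 8 boxes, i.e. 3 rows and 9 columns of dots.
Horizontal edges: (rows + 1) * cols = 3 * 8 = 24
Vertical edges: rows * (cols + 1) = 2 * 9 = 18
Total edges: 24 + 18 = 42
Edges drawn: 30
Remaining: 42 - 30 = 12

12


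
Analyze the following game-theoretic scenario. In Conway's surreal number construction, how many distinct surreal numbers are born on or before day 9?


Day 0: {|} = 0 is born. Count = 1.
Day n: the number of surreal numbers born by day n is 2^(n+1) - 1.
By day 0: 2^1 - 1 = 1
By day 1: 2^2 - 1 = 3
By day 2: 2^3 - 1 = 7
By day 3: 2^4 - 1 = 15
By day 4: 2^5 - 1 = 31
By day 5: 2^6 - 1 = 63
By day 6: 2^7 - 1 = 127
By day 7: 2^8 - 1 = 255
By day 8: 2^9 - 1 = 511
By day 9: 2^10 - 1 = 1023
By day 9: 1023 surreal numbers.

1023


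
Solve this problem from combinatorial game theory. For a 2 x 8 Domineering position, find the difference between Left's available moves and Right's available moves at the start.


Board is 2 x 8 (rows x cols).
Left (vertical) placements: (rows-1) * cols = 1 * 8 = 8
Right (horizontal) placements: rows * (cols-1) = 2 * 7 = 14
Advantage = Left - Right = 8 - 14 = -6

-6


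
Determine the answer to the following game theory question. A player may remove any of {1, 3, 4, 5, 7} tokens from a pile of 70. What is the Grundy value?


The subtraction set is S = {1, 3, 4, 5, 7}.
G(k) = mex{ G(k - s) : s in S, s <= k }. We compute iteratively: G(0) = 0.
G(1) = mex({0}) = 1
G(2) = mex({1}) = 0
G(3) = mex({0}) = 1
G(4) = mex({0, 1}) = 2
G(5) = mex({0, 1, 2}) = 3
G(6) = mex({0, 1, 3}) = 2
G(7) = mex({0, 1, 2}) = 3
G(8) = mex({1, 2, 3}) = 0
G(9) = mex({0, 2, 3}) = 1
G(10) = mex({1, 2, 3}) = 0
G(11) = mex({0, 2, 3}) = 1
G(12) = mex({0, 1, 3}) = 2
G(13) = mex({0, 1, 2}) = 3
G(14) = mex({0, 1, 3}) = 2
Observe that G(8)..G(14) = 0, 1, 0, 1, 2, 3, 2 repeats G(0)..G(6) = 0, 1, 0, 1, 2, 3, 2.
For k >= max(S) = 7, G(k) is determined by the previous 7 values G(k-7)..G(k-1); a window of 7 consecutive values has recurred shifted by 8, so by induction G(k + 8) = G(k) for all k >= 0: the sequence is periodic from the start with period 8.
One period: G(0..7) = 0, 1, 0, 1, 2, 3, 2, 3.
70 mod 8 = 6, so G(70) = G(6) = 2.

2


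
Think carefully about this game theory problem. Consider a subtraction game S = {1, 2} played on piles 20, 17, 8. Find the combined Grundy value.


Subtraction set: {1, 2}
For this subtraction set, G(n) = n mod 3 (period = max + 1 = 3).
Pile 1 (size 20): G(20) = 20 mod 3 = 2
Pile 2 (size 17): G(17) = 17 mod 3 = 2
Pile 3 (size 8): G(8) = 8 mod 3 = 2
Total Grundy value = XOR of all: 2 XOR 2 XOR 2 = 2

2


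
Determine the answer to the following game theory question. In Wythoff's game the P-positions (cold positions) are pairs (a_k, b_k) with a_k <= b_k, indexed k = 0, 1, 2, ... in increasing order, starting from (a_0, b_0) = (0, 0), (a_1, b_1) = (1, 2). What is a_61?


By Wythoff's theorem, a_k = floor(k * phi) and b_k = floor(k * phi^2) = a_k + k, where phi = (1 + sqrt(5))/2 is the golden ratio.
phi = (1 + sqrt(5))/2 = 1.618034
k = 61
k * phi = 61 * 1.618034 = 98.700073
a_61 = floor(k * phi) = 98

98


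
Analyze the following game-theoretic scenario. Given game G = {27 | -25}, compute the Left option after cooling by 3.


Original game: {27 | -25} (a switch {a | b} with a > b).
Cooling by t (for t below the temperature (a - b)/2 = 26) taxes each move by t: {a | b} cooled by t is {a - t | b + t}.
Cooling amount: t = 3
Cooled Left option: 27 - 3 = 24
Cooled Right option: -25 + 3 = -22
Cooled game: {24 | -22}
Left option = 24

24


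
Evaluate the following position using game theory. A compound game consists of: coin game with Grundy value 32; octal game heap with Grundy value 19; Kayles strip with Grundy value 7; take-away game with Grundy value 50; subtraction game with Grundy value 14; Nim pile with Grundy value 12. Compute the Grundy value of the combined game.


By the Sprague-Grundy theorem, the Grundy value of a sum of games is the XOR of individual Grundy values.
coin game: Grundy value = 32. Running XOR: 0 XOR 32 = 32
octal game heap: Grundy value = 19. Running XOR: 32 XOR 19 = 51
Kayles strip: Grundy value = 7. Running XOR: 51 XOR 7 = 52
take-away game: Grundy value = 50. Running XOR: 52 XOR 50 = 6
subtraction game: Grundy value = 14. Running XOR: 6 XOR 14 = 8
Nim pile: Grundy value = 12. Running XOR: 8 XOR 12 = 4
The combined Grundy value is 4.

4


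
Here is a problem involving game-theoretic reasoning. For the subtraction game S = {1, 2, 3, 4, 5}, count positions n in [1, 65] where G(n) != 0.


Subtraction set S = {1, 2, 3, 4, 5}, so G(n) = n mod 6.
G(n) = 0 when n is a multiple of 6.
Multiples of 6 in [1, 65]: 10
N-positions (nonzero Grundy) = 65 - 10 = 55

55


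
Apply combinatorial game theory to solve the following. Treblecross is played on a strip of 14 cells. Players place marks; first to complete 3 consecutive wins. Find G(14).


Treblecross: place X on empty cells; 3-in-a-row wins.
Playing within two cells of an existing X lets the opponent win at once, so sensible play treats the cells i-2..i+2 around each X as dead. The player left with no safe cell loses, so this is a normal-play take-away game on strips of safe cells.
Placing X at cell i (0-indexed) of a strip of k safe cells leaves independent strips of sizes max(0, i-2) and max(0, k-i-3). Hence G(k) = mex{ G(max(0,i-2)) XOR G(max(0,k-i-3)) : 0 <= i < k }, with G(0) = 0.
G(1): splits (0,0):0^0=0 -> mex({0}) = 1
G(2): splits (0,0):0^0=0 -> mex({0}) = 1
G(3): splits (0,0):0^0=0 -> mex({0}) = 1
G(4): splits (0,1):0^1=1 (0,0):0^0=0 -> mex({0, 1}) = 2
G(5): splits (0,2):0^1=1 (0,1):0^1=1 (0,0):0^0=0 -> mex({0, 1}) = 2
G(6) = mex({1}) = 0
G(7) = mex({0, 1, 2}) = 3
G(8) = mex({0, 1, 2}) = 3
G(9) = mex({0, 2}) = 1
G(10) = mex({0, 2, 3}) = 1
G(11) = mex({0, 3}) = 1
G(12) = mex({1, 3}) = 0
G(13) = mex({0, 1, 2, 3}) = 4
G(14) = mex({0, 1, 2}) = 3
Therefore G(14) = 3.

3


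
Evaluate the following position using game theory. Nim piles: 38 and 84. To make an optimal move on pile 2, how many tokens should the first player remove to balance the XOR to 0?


Piles: 38 and 84
Current XOR: 38 XOR 84 = 114 (non-zero, so this is an N-position).
To make the XOR zero, we need to find a move that balances the piles.
For pile 2 (size 84): target = 84 XOR 114 = 38
We reduce pile 2 from 84 to 38.
Tokens removed: 84 - 38 = 46
Verification: 38 XOR 38 = 0

46


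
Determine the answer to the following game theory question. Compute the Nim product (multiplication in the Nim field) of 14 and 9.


Nim multiplication is bilinear over XOR: (u XOR v) * w = (u*w) XOR (v*w).
So we split each operand into its bit components and XOR the pairwise Nim products.
14 = 2 + 4 + 8 (as XOR of powers of 2).
9 = 1 + 8 (as XOR of powers of 2).
Using the standard Nim-product table on single bits:
  2*2 = 3,   2*4 = 8,   2*8 = 12,
  4*4 = 6,   4*8 = 11,  8*8 = 13,
and  1*x = x (identity), k*l = l*k (commutative).
Pairwise Nim products:
  2 * 1 = 2
  2 * 8 = 12
  4 * 1 = 4
  4 * 8 = 11
  8 * 1 = 8
  8 * 8 = 13
XOR them: 2 XOR 12 XOR 4 XOR 11 XOR 8 XOR 13 = 4.
Result: 14 * 9 = 4 (in Nim).

4


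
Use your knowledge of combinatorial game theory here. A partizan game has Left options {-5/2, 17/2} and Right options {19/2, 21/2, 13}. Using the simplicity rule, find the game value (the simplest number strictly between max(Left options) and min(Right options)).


Left options: {-5/2, 17/2}, max = 17/2
Right options: {19/2, 21/2, 13}, min = 19/2
All options are numbers and max(Left) < min(Right), so by the simplicity theorem the value is the simplest (earliest-born) number strictly between 17/2 and 19/2.
The only integer strictly between 17/2 and 19/2 is 9.
No non-integer in the interval can be simpler: if x is a non-integer in the interval, then floor(x) or ceil(x) also lies in the interval (the interval contains an integer), and both are proper prefixes of x's sign expansion, i.e. born earlier. So the game value is 9.
Game value = 9

9


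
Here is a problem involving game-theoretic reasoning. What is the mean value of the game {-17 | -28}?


Game = {-17 | -28}, a switch {a | b} with numbers a > b.
Its thermograph has left wall a - t and right wall b + t, which meet at t = (a - b)/2, where both equal (a + b)/2. So the mast (mean value) is at (a + b)/2.
Mean = (-17 + (-28))/2 = -45/2 = -45/2

-45/2


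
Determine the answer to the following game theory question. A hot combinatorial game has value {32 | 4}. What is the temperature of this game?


The game is {32 | 4}, a switch {a | b} with numbers a > b.
Cooling {a | b} by t gives {a - t | b + t}, which stops being hot when a - t = b + t, i.e. at t = (a - b)/2. So the temperature of a switch is (a - b)/2.
Temperature = (Left option - Right option) / 2
= (32 - (4)) / 2
= 28 / 2
= 14

14


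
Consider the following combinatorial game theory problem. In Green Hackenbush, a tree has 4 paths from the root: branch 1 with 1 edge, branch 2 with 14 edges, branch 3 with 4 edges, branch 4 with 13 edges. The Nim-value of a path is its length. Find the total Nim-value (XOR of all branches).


The tree has 4 branches from the ground vertex.
In Green Hackenbush, the Nim-value of a simple path of length k is k.
Branch 1: length 1, Nim-value = 1
Branch 2: length 14, Nim-value = 14
Branch 3: length 4, Nim-value = 4
Branch 4: length 13, Nim-value = 13
Total Nim-value = XOR of all branch values:
0 XOR 1 = 1
1 XOR 14 = 15
15 XOR 4 = 11
11 XOR 13 = 6
Nim-value of the tree = 6

6


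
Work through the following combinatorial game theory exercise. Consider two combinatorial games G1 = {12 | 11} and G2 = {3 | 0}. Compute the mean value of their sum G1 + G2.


G1 = {12 | 11}, G2 = {3 | 0}
Each is a switch {a | b} with numbers a > b; its mean value is (a + b)/2, and mean value is additive over game sums: m(G1 + G2) = m(G1) + m(G2).
Mean of G1 = (12 + (11))/2 = 23/2 = 23/2
Mean of G2 = (3 + (0))/2 = 3/2 = 3/2
Mean of G1 + G2 = 23/2 + 3/2 = 13

13


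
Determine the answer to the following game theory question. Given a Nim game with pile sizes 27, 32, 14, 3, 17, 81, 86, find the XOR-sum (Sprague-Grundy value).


We need the XOR (exclusive or) of all pile sizes.
After XOR-ing pile 1 (size 27): 0 XOR 27 = 27
After XOR-ing pile 2 (size 32): 27 XOR 32 = 59
After XOR-ing pile 3 (size 14): 59 XOR 14 = 53
After XOR-ing pile 4 (size 3): 53 XOR 3 = 54
After XOR-ing pile 5 (size 17): 54 XOR 17 = 39
After XOR-ing pile 6 (size 81): 39 XOR 81 = 118
After XOR-ing pile 7 (size 86): 118 XOR 86 = 32
The Nim-value of this position is 32.

32


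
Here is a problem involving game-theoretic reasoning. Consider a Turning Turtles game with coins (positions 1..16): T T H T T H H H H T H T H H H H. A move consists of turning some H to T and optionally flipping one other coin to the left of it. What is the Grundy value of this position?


Coins: T T H T T H H H H T H T H H H H
Key fact: a single head at position k behaves exactly like a Nim heap of size k (turning it to T and optionally flipping a coin at j < k corresponds to moving the heap from k to j, or to 0), and heads combine as a disjunctive sum (two heads at the same place would cancel, matching j XOR j = 0). So the Nim-value is the XOR of the 1-indexed positions of the heads.
Face-up positions (1-indexed): [3, 6, 7, 8, 9, 11, 13, 14, 15, 16]
XOR 0 with 3: 0 XOR 3 = 3
XOR 3 with 6: 3 XOR 6 = 5
XOR 5 with 7: 5 XOR 7 = 2
XOR 2 with 8: 2 XOR 8 = 10
XOR 10 with 9: 10 XOR 9 = 3
XOR 3 with 11: 3 XOR 11 = 8
XOR 8 with 13: 8 XOR 13 = 5
XOR 5 with 14: 5 XOR 14 = 11
XOR 11 with 15: 11 XOR 15 = 4
XOR 4 with 16: 4 XOR 16 = 20
Nim-value = 20

20


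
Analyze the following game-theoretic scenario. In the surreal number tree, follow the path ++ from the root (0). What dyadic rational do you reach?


Sign expansion: ++
Rule: track bounds (lo, hi), initially (-inf, +inf). On '+', the current value becomes lo and we move to the simplest number in (value, hi): value + 1 if hi = +inf, otherwise the midpoint (value + hi)/2. On '-', the current value becomes hi and we move to value - 1 if lo = -inf, otherwise the midpoint (lo + value)/2.
Start at 0.
Step 1: sign = +, move right. Bounds: (0, +inf). Value = 1
Step 2: sign = +, move right. Bounds: (1, +inf). Value = 2
The surreal number with sign expansion ++ is 2.

2


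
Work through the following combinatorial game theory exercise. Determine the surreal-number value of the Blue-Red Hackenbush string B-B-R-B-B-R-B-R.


Edges (from ground): B-B-R-B-B-R-B-R
By Berlekamp's sign-expansion rule, a Blue-Red Hackenbush stalk has the value of the surreal number whose sign sequence is the edge sequence with B -> + and R -> -.
Sign sequence: ++-++-+-
Trace the sign expansion in the surreal number tree, starting from 0:
Edge 1: B (sign +) -> bounds (0, +inf), value = 1
Edge 2: B (sign +) -> bounds (1, +inf), value = 2
Edge 3: R (sign -) -> bounds (1, 2), value = 3/2
Edge 4: B (sign +) -> bounds (3/2, 2), value = 7/4
Edge 5: B (sign +) -> bounds (7/4, 2), value = 15/8
Edge 6: R (sign -) -> bounds (7/4, 15/8), value = 29/16
Edge 7: B (sign +) -> bounds (29/16, 15/8), value = 59/32
Edge 8: R (sign -) -> bounds (29/16, 59/32), value = 117/64
Game value = 117/64

117/64


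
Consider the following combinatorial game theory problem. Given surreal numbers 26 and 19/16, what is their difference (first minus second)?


x = 26, y = 19/16
Converting to common denominator: 16
x = 416/16, y = 19/16
x - y = 26 - 19/16 = 397/16

397/16


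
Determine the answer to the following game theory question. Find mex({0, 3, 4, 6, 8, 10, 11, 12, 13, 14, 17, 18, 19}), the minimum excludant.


Set = {0, 3, 4, 6, 8, 10, 11, 12, 13, 14, 17, 18, 19}
0 is in the set.
1 is NOT in the set. This is the mex.
mex = 1

1


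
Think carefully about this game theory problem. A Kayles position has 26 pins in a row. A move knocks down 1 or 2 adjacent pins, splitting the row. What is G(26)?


Kayles: a move removes 1 or 2 adjacent pins from a contiguous row.
Removing pins from a row of k leaves two independent rows (a, b) with a + b = k - 1 (one pin) or a + b = k - 2 (two pins); an end removal gives a = 0.
By Sprague-Grundy, G(k) = mex{ G(a) XOR G(b) } over all these splits. G(0) = 0.
G(1): splits (0,0):0^0=0 -> mex({0}) = 1
G(2): splits (0,1):0^1=1 (0,0):0^0=0 -> mex({0, 1}) = 2
G(3): splits (0,2):0^2=2 (1,1):1^1=0 (0,1):0^1=1 -> mex({0, 1, 2}) = 3
G(4): splits (0,3):0^3=3 (1,2):1^2=3 (0,2):0^2=2 (1,1):1^1=0 -> mex({0, 2, 3}) = 1
G(5): splits (0,4):0^1=1 (1,3):1^3=2 (2,2):2^2=0 (0,3):0^3=3 (1,2):1^2=3 -> mex({0, 1, 2, 3}) = 4
G(6) = mex({0, 1, 2, 4}) = 3
G(7) = mex({0, 1, 3, 4, 5}) = 2
G(8) = mex({0, 2, 3, 5, 6}) = 1
G(9) = mex({0, 1, 2, 3, 6, 7}) = 4
G(10) = mex({0, 1, 3, 4, 5, 7}) = 2
G(11) = mex({0, 1, 2, 3, 4, 5}) = 6
G(12) = mex({0, 1, 2, 3, 5, 6, 7}) = 4
G(13) = mex({0, 2, 3, 4, 6, 7}) = 1
G(14) = mex({0, 1, 4, 5, 6, 7}) = 2
G(15) = mex({0, 1, 2, 3, 4, 5, 6}) = 7
G(16) = mex({0, 2, 3, 5, 6, 7}) = 1
G(17) = mex({0, 1, 2, 3, 5, 6, 7}) = 4
G(18) = mex({0, 1, 2, 4, 5, 6}) = 3
G(19) = mex({0, 1, 3, 4, 5, 7}) = 2
G(20) = mex({0, 2, 3, 4, 5, 6, 7}) = 1
G(21) = mex({0, 1, 2, 3, 5, 6, 7}) = 4
G(22) = mex({0, 1, 2, 3, 4, 5, 7}) = 6
G(23) = mex({0, 1, 2, 3, 4, 5, 6}) = 7
G(24) = mex({0, 1, 2, 3, 5, 6, 7}) = 4
G(25) = mex({0, 2, 3, 4, 6, 7}) = 1
G(26) = mex({0, 1, 3, 4, 5, 6, 7}) = 2
Therefore G(26) = 2.

2


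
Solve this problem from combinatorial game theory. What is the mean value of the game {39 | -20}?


Game = {39 | -20}, a switch {a | b} with numbers a > b.
Its thermograph has left wall a - t and right wall b + t, which meet at t = (a - b)/2, where both equal (a + b)/2. So the mast (mean value) is at (a + b)/2.
Mean = (39 + (-20))/2 = 19/2 = 19/2

19/2


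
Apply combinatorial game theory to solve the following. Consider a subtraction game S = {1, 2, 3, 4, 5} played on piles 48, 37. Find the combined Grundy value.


Subtraction set: {1, 2, 3, 4, 5}
For this subtraction set, G(n) = n mod 6 (period = max + 1 = 6).
Pile 1 (size 48): G(48) = 48 mod 6 = 0
Pile 2 (size 37): G(37) = 37 mod 6 = 1
Total Grundy value = XOR of all: 0 XOR 1 = 1

1


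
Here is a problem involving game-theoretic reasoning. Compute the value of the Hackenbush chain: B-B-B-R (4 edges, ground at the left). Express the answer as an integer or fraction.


Edges (from ground): B-B-B-R
By Berlekamp's sign-expansion rule, a Blue-Red Hackenbush stalk has the value of the surreal number whose sign sequence is the edge sequence with B -> + and R -> -.
Sign sequence: +++-
Trace the sign expansion in the surreal number tree, starting from 0:
Edge 1: B (sign +) -> bounds (0, +inf), value = 1
Edge 2: B (sign +) -> bounds (1, +inf), value = 2
Edge 3: B (sign +) -> bounds (2, +inf), value = 3
Edge 4: R (sign -) -> bounds (2, 3), value = 5/2
Game value = 5/2

5/2


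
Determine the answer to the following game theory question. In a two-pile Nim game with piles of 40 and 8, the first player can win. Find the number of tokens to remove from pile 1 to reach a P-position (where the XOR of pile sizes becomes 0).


Piles: 40 and 8
Current XOR: 40 XOR 8 = 32 (non-zero, so this is an N-position).
To make the XOR zero, we need to find a move that balances the piles.
For pile 1 (size 40): target = 40 XOR 32 = 8
We reduce pile 1 from 40 to 8.
Tokens removed: 40 - 8 = 32
Verification: 8 XOR 8 = 0

32


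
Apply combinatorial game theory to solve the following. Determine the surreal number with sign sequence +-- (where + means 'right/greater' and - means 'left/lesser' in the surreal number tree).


Sign expansion: +--
Rule: track bounds (lo, hi), initially (-inf, +inf). On '+', the current value becomes lo and we move to the simplest number in (value, hi): value + 1 if hi = +inf, otherwise the midpoint (value + hi)/2. On '-', the current value becomes hi and we move to value - 1 if lo = -inf, otherwise the midpoint (lo + value)/2.
Start at 0.
Step 1: sign = +, move right. Bounds: (0, +inf). Value = 1
Step 2: sign = -, move left. Bounds: (0, 1). Value = 1/2
Step 3: sign = -, move left. Bounds: (0, 1/2). Value = 1/4
The surreal number with sign expansion +-- is 1/4.

1/4


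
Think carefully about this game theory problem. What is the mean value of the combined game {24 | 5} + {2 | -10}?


G1 = {24 | 5}, G2 = {2 | -10}
Each is a switch {a | b} with numbers a > b; its mean value is (a + b)/2, and mean value is additive over game sums: m(G1 + G2) = m(G1) + m(G2).
Mean of G1 = (24 + (5))/2 = 29/2 = 29/2
Mean of G2 = (2 + (-10))/2 = -8/2 = -4
Mean of G1 + G2 = 29/2 + -4 = 21/2

21/2


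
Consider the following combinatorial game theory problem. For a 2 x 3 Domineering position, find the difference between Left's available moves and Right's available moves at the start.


Board is 2 x 3 (rows x cols).
Left (vertical) placements: (rows-1) * cols = 1 * 3 = 3
Right (horizontal) placements: rows * (cols-1) = 2 * 2 = 4
Advantage = Left - Right = 3 - 4 = -1

-1


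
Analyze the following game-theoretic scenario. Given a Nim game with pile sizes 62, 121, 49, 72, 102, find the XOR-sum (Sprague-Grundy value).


We need the XOR (exclusive or) of all pile sizes.
After XOR-ing pile 1 (size 62): 0 XOR 62 = 62
After XOR-ing pile 2 (size 121): 62 XOR 121 = 71
After XOR-ing pile 3 (size 49): 71 XOR 49 = 118
After XOR-ing pile 4 (size 72): 118 XOR 72 = 62
After XOR-ing pile 5 (size 102): 62 XOR 102 = 88
The Nim-value of this position is 88.

88


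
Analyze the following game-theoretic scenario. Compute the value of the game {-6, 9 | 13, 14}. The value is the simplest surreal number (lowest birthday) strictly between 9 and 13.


Left options: {-6, 9}, max = 9
Right options: {13, 14}, min = 13
All options are numbers and max(Left) < min(Right), so by the simplicity theorem the value is the simplest (earliest-born) number strictly between 9 and 13.
Integers 10 through 12 all lie strictly between 9 and 13.
Among integers, the simplest (lowest birthday = smallest |n|; 0 is born on day 0, +-n on day n) is 10.
No non-integer in the interval can be simpler: if x is a non-integer in the interval, then floor(x) or ceil(x) also lies in the interval (the interval contains an integer), and both are proper prefixes of x's sign expansion, i.e. born earlier. So the game value is 10.
Game value = 10

10


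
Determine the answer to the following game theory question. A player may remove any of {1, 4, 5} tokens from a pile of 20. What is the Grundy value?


The subtraction set is S = {1, 4, 5}.
G(k) = mex{ G(k - s) : s in S, s <= k }. We compute iteratively: G(0) = 0.
G(1) = mex({0}) = 1
G(2) = mex({1}) = 0
G(3) = mex({0}) = 1
G(4) = mex({0, 1}) = 2
G(5) = mex({0, 1, 2}) = 3
G(6) = mex({0, 1, 3}) = 2
G(7) = mex({0, 1, 2}) = 3
G(8) = mex({1, 2, 3}) = 0
G(9) = mex({0, 2, 3}) = 1
G(10) = mex({1, 2, 3}) = 0
G(11) = mex({0, 2, 3}) = 1
G(12) = mex({0, 1, 3}) = 2
Observe that G(8)..G(12) = 0, 1, 0, 1, 2 repeats G(0)..G(4) = 0, 1, 0, 1, 2.
For k >= max(S) = 5, G(k) is determined by the previous 5 values G(k-5)..G(k-1); a window of 5 consecutive values has recurred shifted by 8, so by induction G(k + 8) = G(k) for all k >= 0: the sequence is periodic from the start with period 8.
One period: G(0..7) = 0, 1, 0, 1, 2, 3, 2, 3.
20 mod 8 = 4, so G(20) = G(4) = 2.

2


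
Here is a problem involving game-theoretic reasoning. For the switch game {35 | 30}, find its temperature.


The game is {35 | 30}, a switch {a | b} with numbers a > b.
Cooling {a | b} by t gives {a - t | b + t}, which stops being hot when a - t = b + t, i.e. at t = (a - b)/2. So the temperature of a switch is (a - b)/2.
Temperature = (Left option - Right option) / 2
= (35 - (30)) / 2
= 5 / 2
= 5/2

5/2


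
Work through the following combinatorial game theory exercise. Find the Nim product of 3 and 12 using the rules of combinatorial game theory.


Nim multiplication is bilinear over XOR: (u XOR v) * w = (u*w) XOR (v*w).
So we split each operand into its bit components and XOR the pairwise Nim products.
3 = 1 + 2 (as XOR of powers of 2).
12 = 4 + 8 (as XOR of powers of 2).
Using the standard Nim-product table on single bits:
  2*2 = 3,   2*4 = 8,   2*8 = 12,
  4*4 = 6,   4*8 = 11,  8*8 = 13,
and  1*x = x (identity), k*l = l*k (commutative).
Pairwise Nim products:
  1 * 4 = 4
  1 * 8 = 8
  2 * 4 = 8
  2 * 8 = 12
XOR them: 4 XOR 8 XOR 8 XOR 12 = 8.
Result: 3 * 12 = 8 (in Nim).

8


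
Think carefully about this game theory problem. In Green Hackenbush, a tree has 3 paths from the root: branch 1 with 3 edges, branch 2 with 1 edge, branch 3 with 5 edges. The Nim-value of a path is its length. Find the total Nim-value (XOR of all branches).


The tree has 3 branches from the ground vertex.
In Green Hackenbush, the Nim-value of a simple path of length k is k.
Branch 1: length 3, Nim-value = 3
Branch 2: length 1, Nim-value = 1
Branch 3: length 5, Nim-value = 5
Total Nim-value = XOR of all branch values:
0 XOR 3 = 3
3 XOR 1 = 2
2 XOR 5 = 7
Nim-value of the tree = 7

7


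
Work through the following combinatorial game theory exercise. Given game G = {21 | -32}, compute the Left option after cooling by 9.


Original game: {21 | -32} (a switch {a | b} with a > b).
Cooling by t (for t below the temperature (a - b)/2 = 53/2) taxes each move by t: {a | b} cooled by t is {a - t | b + t}.
Cooling amount: t = 9
Cooled Left option: 21 - 9 = 12
Cooled Right option: -32 + 9 = -23
Cooled game: {12 | -23}
Left option = 12

12
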